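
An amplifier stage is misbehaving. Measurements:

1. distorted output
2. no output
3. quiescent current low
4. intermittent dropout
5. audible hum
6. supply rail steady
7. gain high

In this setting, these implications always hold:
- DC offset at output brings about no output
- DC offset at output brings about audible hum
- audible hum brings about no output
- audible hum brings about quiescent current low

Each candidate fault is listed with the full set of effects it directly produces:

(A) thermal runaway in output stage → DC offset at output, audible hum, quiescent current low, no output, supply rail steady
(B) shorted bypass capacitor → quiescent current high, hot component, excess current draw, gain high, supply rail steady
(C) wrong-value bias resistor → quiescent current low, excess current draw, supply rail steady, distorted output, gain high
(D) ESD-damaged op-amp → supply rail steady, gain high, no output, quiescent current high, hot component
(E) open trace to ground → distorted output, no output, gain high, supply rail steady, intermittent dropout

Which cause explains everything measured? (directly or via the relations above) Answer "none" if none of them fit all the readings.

none

Per-candidate check:
(A) thermal runaway in output stage — does not account for distorted output, intermittent dropout, gain high
(B) shorted bypass capacitor — fails on distorted output, no output, quiescent current low, intermittent dropout, audible hum (predicts quiescent current high, not quiescent current low)
(C) wrong-value bias resistor — does not account for no output, intermittent dropout, audible hum
(D) ESD-damaged op-amp — fails on distorted output, quiescent current low, intermittent dropout, audible hum (predicts quiescent current high, not quiescent current low)
(E) open trace to ground — distorted output match; no output match; quiescent current low miss; intermittent dropout match; audible hum miss; supply rail steady match; gain high match
Every candidate fails on at least one observation.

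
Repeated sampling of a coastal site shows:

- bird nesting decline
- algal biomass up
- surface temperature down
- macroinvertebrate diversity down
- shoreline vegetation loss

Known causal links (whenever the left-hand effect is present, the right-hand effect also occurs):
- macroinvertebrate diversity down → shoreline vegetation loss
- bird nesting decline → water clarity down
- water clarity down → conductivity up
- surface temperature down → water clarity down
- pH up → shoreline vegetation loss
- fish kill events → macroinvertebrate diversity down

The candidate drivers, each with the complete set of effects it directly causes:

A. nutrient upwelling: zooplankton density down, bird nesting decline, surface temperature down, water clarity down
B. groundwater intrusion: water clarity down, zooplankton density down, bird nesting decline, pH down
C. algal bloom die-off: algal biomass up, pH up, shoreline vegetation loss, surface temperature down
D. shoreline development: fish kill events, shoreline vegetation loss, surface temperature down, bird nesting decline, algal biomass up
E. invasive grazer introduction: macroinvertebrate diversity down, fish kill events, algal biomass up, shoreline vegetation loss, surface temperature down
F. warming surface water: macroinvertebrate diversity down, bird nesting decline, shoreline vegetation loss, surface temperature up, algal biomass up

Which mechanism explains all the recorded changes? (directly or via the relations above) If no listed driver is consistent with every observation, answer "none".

For each candidate, compare predicted effects to what was observed:
(A) nutrient upwelling — does not account for algal biomass up, macroinvertebrate diversity down, shoreline vegetation loss
(B) groundwater intrusion — does not account for algal biomass up, surface temperature down, macroinvertebrate diversity down, shoreline vegetation loss
(C) algal bloom die-off — does not account for bird nesting decline, macroinvertebrate diversity down
(D) shoreline development — accounts for every observation (macroinvertebrate diversity down via fish kill events → macroinvertebrate diversity down)
(E) invasive grazer introduction — does not account for bird nesting decline
(F) warming surface water — fails on surface temperature down (predicts surface temperature up, not surface temperature down)
Only (D) is consistent with every observation.

D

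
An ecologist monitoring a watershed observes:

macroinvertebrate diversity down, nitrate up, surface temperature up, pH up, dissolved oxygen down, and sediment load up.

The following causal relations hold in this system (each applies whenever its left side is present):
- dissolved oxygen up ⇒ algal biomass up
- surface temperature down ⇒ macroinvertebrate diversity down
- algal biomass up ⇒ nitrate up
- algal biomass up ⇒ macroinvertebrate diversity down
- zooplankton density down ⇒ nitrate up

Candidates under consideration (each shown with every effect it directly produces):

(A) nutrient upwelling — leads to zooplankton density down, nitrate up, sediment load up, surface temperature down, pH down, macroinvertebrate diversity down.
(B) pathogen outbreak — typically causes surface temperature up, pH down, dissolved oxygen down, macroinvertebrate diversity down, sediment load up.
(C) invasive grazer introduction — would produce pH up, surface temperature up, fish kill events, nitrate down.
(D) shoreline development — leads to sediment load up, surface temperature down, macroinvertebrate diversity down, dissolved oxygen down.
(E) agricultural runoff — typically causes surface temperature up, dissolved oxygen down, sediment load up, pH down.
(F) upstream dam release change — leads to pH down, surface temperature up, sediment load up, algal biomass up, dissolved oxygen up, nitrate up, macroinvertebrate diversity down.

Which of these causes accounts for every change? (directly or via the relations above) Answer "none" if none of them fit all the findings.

Per-candidate check:
(A) nutrient upwelling — macroinvertebrate diversity down +; nitrate up +; surface temperature up -; pH up -; dissolved oxygen down -; sediment load up +
(B) pathogen outbreak — macroinvertebrate diversity down +; nitrate up -; surface temperature up +; pH up -; dissolved oxygen down +; sediment load up +
(C) invasive grazer introduction — fails on macroinvertebrate diversity down, nitrate up, dissolved oxygen down, sediment load up (predicts nitrate down, not nitrate up)
(D) shoreline development — macroinvertebrate diversity down +; nitrate up -; surface temperature up -; pH up -; dissolved oxygen down +; sediment load up +
(E) agricultural runoff — fails on macroinvertebrate diversity down, nitrate up, pH up (predicts pH down, not pH up)
(F) upstream dam release change — fails on pH up, dissolved oxygen down (predicts pH down, not pH up; predicts dissolved oxygen up, not dissolved oxygen down)
Every candidate fails on at least one observation.

none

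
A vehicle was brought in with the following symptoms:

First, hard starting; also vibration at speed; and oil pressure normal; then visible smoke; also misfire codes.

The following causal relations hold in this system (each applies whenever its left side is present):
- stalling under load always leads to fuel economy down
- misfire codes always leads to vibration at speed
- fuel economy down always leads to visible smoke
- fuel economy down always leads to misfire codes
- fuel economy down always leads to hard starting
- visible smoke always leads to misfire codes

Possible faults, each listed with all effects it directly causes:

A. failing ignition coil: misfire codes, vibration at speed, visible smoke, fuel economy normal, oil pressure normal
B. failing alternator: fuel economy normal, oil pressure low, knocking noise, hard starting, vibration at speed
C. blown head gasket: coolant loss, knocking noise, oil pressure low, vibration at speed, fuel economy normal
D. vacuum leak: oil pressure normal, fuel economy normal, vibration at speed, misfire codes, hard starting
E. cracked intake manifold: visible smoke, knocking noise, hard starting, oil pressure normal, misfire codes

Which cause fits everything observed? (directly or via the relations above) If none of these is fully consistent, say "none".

E

Per-candidate check:
(A) failing ignition coil — hard starting -; vibration at speed +; oil pressure normal +; visible smoke +; misfire codes +
(B) failing alternator — hard starting +; vibration at speed +; oil pressure normal -; visible smoke -; misfire codes -
(C) blown head gasket — hard starting -; vibration at speed +; oil pressure normal -; visible smoke -; misfire codes -
(D) vacuum leak — hard starting +; vibration at speed +; oil pressure normal +; visible smoke -; misfire codes +
(E) cracked intake manifold — hard starting +; vibration at speed + (via misfire codes → vibration at speed); oil pressure normal +; visible smoke +; misfire codes +
(E) alone accounts for all the evidence.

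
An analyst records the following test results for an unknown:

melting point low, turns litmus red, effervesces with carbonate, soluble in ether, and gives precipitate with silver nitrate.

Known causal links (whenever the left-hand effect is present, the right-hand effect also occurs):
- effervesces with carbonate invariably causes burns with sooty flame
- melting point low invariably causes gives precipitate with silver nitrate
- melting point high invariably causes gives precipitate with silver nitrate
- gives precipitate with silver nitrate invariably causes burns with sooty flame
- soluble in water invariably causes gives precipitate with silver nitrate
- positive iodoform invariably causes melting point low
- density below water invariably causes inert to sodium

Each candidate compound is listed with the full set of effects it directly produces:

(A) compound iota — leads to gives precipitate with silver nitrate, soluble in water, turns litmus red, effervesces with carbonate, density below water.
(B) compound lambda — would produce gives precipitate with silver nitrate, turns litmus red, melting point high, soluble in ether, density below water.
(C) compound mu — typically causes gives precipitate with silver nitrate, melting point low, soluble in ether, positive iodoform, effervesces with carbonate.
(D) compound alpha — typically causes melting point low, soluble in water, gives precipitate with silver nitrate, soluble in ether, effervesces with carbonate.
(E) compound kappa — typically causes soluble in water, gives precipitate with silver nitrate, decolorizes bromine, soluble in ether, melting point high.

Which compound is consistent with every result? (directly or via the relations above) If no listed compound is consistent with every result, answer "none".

For each candidate, compare predicted effects to what was observed:
(A) compound iota — melting point low NO; turns litmus red yes; effervesces with carbonate yes; soluble in ether NO; gives precipitate with silver nitrate yes
(B) compound lambda — fails on melting point low, effervesces with carbonate (predicts melting point high, not melting point low)
(C) compound mu — does not account for turns litmus red
(D) compound alpha — melting point low yes; turns litmus red NO; effervesces with carbonate yes; soluble in ether yes; gives precipitate with silver nitrate yes
(E) compound kappa — fails on melting point low, turns litmus red, effervesces with carbonate (predicts melting point high, not melting point low)
Every candidate fails on at least one observation.

none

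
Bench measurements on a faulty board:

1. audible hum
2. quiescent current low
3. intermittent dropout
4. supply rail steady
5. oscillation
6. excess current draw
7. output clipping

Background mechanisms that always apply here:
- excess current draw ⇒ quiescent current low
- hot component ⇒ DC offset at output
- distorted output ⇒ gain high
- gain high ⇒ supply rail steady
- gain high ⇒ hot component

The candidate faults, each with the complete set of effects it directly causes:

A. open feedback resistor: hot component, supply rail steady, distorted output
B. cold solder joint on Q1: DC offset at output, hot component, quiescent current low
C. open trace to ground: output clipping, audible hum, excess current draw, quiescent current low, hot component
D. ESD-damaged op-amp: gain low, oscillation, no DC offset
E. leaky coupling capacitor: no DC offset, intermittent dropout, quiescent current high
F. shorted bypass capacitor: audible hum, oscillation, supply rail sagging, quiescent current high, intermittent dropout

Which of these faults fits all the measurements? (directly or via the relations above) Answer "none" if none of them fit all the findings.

Per-candidate check:
(A) open feedback resistor — audible hum miss; quiescent current low miss; intermittent dropout miss; supply rail steady match; oscillation miss; excess current draw miss; output clipping miss
(B) cold solder joint on Q1 — does not account for audible hum, intermittent dropout, supply rail steady, oscillation, excess current draw, output clipping
(C) open trace to ground — audible hum match; quiescent current low match; intermittent dropout miss; supply rail steady miss; oscillation miss; excess current draw match; output clipping match
(D) ESD-damaged op-amp — audible hum miss; quiescent current low miss; intermittent dropout miss; supply rail steady miss; oscillation match; excess current draw miss; output clipping miss
(E) leaky coupling capacitor — fails on audible hum, quiescent current low, supply rail steady, oscillation, excess current draw, output clipping (predicts quiescent current high, not quiescent current low)
(F) shorted bypass capacitor — audible hum match; quiescent current low miss; intermittent dropout match; supply rail steady miss; oscillation match; excess current draw miss; output clipping miss
No candidate is consistent with all observations.

none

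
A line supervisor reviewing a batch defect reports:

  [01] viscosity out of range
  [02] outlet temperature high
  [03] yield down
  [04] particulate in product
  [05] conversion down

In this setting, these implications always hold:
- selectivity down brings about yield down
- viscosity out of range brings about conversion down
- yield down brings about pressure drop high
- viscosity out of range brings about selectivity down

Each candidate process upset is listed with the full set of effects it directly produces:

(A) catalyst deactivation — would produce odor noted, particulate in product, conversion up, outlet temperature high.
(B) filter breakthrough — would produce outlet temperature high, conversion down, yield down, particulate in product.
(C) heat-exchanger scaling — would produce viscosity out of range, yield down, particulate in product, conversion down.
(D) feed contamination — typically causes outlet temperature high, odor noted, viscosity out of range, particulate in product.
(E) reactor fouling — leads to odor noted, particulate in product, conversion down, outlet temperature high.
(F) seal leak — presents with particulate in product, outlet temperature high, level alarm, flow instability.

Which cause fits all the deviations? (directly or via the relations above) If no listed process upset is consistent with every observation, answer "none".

Testing each hypothesis:
(A) catalyst deactivation — viscosity out of range -; outlet temperature high +; yield down -; particulate in product +; conversion down -
(B) filter breakthrough — viscosity out of range -; outlet temperature high +; yield down +; particulate in product +; conversion down +
(C) heat-exchanger scaling — viscosity out of range +; outlet temperature high -; yield down +; particulate in product +; conversion down +
(D) feed contamination — accounts for every observation (yield down via viscosity out of range → selectivity down → yield down)
(E) reactor fouling — does not account for viscosity out of range, yield down
(F) seal leak — viscosity out of range -; outlet temperature high +; yield down -; particulate in product +; conversion down -
Only (D) is consistent with every observation.

D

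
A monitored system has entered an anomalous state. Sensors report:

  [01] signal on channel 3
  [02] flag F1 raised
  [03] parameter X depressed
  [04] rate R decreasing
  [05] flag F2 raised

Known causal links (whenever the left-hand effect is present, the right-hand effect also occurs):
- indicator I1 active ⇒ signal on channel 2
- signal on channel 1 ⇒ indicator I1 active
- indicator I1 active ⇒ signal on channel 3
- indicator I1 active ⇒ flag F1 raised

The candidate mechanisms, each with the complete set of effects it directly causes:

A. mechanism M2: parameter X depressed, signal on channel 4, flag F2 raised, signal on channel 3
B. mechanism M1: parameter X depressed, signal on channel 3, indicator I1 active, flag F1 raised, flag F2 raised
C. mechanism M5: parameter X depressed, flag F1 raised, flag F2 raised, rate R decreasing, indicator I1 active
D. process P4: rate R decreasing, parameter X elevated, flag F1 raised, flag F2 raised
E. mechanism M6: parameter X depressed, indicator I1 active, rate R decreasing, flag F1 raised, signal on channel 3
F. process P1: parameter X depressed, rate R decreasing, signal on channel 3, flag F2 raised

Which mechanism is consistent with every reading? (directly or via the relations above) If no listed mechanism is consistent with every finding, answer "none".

C

Testing each hypothesis:
(A) mechanism M2 — signal on channel 3 match; flag F1 raised miss; parameter X depressed match; rate R decreasing miss; flag F2 raised match
(B) mechanism M1 — signal on channel 3 match; flag F1 raised match; parameter X depressed match; rate R decreasing miss; flag F2 raised match
(C) mechanism M5 — signal on channel 3 match (via indicator I1 active → signal on channel 3); flag F1 raised match; parameter X depressed match; rate R decreasing match; flag F2 raised match
(D) process P4 — fails on signal on channel 3, parameter X depressed (predicts parameter X elevated, not parameter X depressed)
(E) mechanism M6 — signal on channel 3 match; flag F1 raised match; parameter X depressed match; rate R decreasing match; flag F2 raised miss
(F) process P1 — does not account for flag F1 raised
(C) alone accounts for all the evidence.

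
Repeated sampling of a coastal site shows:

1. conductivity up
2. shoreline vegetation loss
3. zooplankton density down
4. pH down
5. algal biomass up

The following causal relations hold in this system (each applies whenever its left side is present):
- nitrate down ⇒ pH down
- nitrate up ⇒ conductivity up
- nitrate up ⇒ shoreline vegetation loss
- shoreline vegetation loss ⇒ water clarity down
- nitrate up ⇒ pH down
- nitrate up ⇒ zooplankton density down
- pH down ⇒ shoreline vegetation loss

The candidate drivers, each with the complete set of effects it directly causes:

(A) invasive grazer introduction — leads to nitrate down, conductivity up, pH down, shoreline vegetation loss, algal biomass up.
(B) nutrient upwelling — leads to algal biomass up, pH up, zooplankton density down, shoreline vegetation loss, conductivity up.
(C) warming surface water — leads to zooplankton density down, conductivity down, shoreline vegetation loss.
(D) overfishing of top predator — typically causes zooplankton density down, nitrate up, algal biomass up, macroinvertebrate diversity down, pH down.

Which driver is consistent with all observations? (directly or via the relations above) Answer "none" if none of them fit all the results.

For each candidate, compare predicted effects to what was observed:
(A) invasive grazer introduction — does not account for zooplankton density down
(B) nutrient upwelling — fails on pH down (predicts pH up, not pH down)
(C) warming surface water — fails on conductivity up, pH down, algal biomass up (predicts conductivity down, not conductivity up)
(D) overfishing of top predator — conductivity up match (through nitrate up → conductivity up); shoreline vegetation loss match (through nitrate up → shoreline vegetation loss); zooplankton density down match; pH down match; algal biomass up match
(D) is the only candidate with no mismatches.

D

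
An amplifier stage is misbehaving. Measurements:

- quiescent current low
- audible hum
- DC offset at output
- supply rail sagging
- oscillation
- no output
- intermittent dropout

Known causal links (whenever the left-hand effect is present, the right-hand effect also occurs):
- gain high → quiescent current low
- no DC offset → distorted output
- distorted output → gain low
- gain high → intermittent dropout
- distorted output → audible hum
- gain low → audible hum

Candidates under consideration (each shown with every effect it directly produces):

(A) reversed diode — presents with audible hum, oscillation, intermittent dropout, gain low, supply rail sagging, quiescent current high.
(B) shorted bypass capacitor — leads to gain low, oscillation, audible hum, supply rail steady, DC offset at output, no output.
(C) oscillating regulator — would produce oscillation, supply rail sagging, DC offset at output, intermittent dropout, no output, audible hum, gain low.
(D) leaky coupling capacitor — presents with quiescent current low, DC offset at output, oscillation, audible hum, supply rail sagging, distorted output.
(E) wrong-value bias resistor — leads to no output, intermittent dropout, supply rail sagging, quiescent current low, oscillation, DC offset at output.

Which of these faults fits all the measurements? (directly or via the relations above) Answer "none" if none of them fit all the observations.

none

Checking each candidate against the observations:
(A) reversed diode — fails on quiescent current low, DC offset at output, no output (predicts quiescent current high, not quiescent current low)
(B) shorted bypass capacitor — quiescent current low ✗; audible hum ✓; DC offset at output ✓; supply rail sagging ✗; oscillation ✓; no output ✓; intermittent dropout ✗
(C) oscillating regulator — does not account for quiescent current low
(D) leaky coupling capacitor — does not account for no output, intermittent dropout
(E) wrong-value bias resistor — does not account for audible hum
No candidate is consistent with all observations.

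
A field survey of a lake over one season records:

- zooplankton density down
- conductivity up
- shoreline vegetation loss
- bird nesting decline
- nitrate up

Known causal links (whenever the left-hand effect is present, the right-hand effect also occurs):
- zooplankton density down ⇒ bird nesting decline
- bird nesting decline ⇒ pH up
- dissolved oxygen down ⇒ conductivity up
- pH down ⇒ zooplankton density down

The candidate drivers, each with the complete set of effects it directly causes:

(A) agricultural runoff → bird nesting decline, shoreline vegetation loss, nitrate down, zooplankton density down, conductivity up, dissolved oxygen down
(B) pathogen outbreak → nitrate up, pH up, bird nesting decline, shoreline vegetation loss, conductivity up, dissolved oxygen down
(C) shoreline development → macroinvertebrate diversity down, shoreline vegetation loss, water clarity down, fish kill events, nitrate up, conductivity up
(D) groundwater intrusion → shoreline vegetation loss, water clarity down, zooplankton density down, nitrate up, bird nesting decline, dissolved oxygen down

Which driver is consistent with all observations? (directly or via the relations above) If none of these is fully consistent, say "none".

D

Per-candidate check:
(A) agricultural runoff — fails on nitrate up (predicts nitrate down, not nitrate up)
(B) pathogen outbreak — does not account for zooplankton density down
(C) shoreline development — zooplankton density down miss; conductivity up match; shoreline vegetation loss match; bird nesting decline miss; nitrate up match
(D) groundwater intrusion — accounts for every observation (conductivity up by dissolved oxygen down → conductivity up)
(D) is the only candidate with no mismatches.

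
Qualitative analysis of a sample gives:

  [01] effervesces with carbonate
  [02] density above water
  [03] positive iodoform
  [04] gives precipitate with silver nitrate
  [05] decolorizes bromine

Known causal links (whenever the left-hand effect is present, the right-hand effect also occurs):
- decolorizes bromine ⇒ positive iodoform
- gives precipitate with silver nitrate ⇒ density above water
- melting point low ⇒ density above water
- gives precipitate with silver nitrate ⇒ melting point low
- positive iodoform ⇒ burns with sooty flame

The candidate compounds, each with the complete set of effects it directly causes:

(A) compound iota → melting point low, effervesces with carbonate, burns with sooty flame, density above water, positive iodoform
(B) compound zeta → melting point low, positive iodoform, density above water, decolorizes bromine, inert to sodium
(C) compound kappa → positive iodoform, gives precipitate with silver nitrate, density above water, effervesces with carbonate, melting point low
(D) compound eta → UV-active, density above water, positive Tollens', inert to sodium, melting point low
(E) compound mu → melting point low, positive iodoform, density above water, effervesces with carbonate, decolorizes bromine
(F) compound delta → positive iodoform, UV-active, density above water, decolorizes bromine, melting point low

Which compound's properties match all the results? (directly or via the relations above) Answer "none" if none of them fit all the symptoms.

Per-candidate check:
(A) compound iota — effervesces with carbonate +; density above water +; positive iodoform +; gives precipitate with silver nitrate -; decolorizes bromine -
(B) compound zeta — does not account for effervesces with carbonate, gives precipitate with silver nitrate
(C) compound kappa — does not account for decolorizes bromine
(D) compound eta — does not account for effervesces with carbonate, positive iodoform, gives precipitate with silver nitrate, decolorizes bromine
(E) compound mu — effervesces with carbonate +; density above water +; positive iodoform +; gives precipitate with silver nitrate -; decolorizes bromine +
(F) compound delta — does not account for effervesces with carbonate, gives precipitate with silver nitrate
No candidate is consistent with all observations.

none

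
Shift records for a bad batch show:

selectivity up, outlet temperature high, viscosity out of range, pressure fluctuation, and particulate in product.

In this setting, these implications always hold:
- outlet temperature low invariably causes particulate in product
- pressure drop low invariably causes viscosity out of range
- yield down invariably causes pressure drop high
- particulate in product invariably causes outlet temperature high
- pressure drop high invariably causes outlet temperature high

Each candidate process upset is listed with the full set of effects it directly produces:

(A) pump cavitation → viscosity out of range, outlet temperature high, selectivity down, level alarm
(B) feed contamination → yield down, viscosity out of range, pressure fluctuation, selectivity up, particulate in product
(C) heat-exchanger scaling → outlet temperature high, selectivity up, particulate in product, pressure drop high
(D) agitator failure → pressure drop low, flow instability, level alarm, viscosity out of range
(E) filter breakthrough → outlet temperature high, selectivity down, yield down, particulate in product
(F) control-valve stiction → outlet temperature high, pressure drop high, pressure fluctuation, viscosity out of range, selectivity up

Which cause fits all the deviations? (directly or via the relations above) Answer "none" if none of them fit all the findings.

Testing each hypothesis:
(A) pump cavitation — selectivity up -; outlet temperature high +; viscosity out of range +; pressure fluctuation -; particulate in product -
(B) feed contamination — selectivity up +; outlet temperature high + (by particulate in product → outlet temperature high); viscosity out of range +; pressure fluctuation +; particulate in product +
(C) heat-exchanger scaling — does not account for viscosity out of range, pressure fluctuation
(D) agitator failure — selectivity up -; outlet temperature high -; viscosity out of range +; pressure fluctuation -; particulate in product -
(E) filter breakthrough — selectivity up -; outlet temperature high +; viscosity out of range -; pressure fluctuation -; particulate in product +
(F) control-valve stiction — does not account for particulate in product
Only (B) is consistent with every observation.

B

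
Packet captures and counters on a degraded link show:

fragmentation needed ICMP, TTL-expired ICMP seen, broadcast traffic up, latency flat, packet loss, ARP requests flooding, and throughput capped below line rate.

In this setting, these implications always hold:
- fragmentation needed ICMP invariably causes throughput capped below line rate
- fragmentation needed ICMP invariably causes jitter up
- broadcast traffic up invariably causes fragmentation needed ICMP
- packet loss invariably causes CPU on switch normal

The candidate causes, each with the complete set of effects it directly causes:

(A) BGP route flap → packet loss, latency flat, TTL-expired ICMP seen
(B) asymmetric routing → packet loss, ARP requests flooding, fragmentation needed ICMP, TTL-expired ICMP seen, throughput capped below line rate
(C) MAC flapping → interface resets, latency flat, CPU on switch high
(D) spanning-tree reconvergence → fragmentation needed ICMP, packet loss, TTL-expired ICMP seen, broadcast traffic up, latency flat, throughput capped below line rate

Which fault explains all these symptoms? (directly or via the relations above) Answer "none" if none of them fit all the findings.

Checking each candidate against the observations:
(A) BGP route flap — fragmentation needed ICMP miss; TTL-expired ICMP seen match; broadcast traffic up miss; latency flat match; packet loss match; ARP requests flooding miss; throughput capped below line rate miss
(B) asymmetric routing — does not account for broadcast traffic up, latency flat
(C) MAC flapping — fragmentation needed ICMP miss; TTL-expired ICMP seen miss; broadcast traffic up miss; latency flat match; packet loss miss; ARP requests flooding miss; throughput capped below line rate miss
(D) spanning-tree reconvergence — fragmentation needed ICMP match; TTL-expired ICMP seen match; broadcast traffic up match; latency flat match; packet loss match; ARP requests flooding miss; throughput capped below line rate match
None of the listed candidates fits everything.

none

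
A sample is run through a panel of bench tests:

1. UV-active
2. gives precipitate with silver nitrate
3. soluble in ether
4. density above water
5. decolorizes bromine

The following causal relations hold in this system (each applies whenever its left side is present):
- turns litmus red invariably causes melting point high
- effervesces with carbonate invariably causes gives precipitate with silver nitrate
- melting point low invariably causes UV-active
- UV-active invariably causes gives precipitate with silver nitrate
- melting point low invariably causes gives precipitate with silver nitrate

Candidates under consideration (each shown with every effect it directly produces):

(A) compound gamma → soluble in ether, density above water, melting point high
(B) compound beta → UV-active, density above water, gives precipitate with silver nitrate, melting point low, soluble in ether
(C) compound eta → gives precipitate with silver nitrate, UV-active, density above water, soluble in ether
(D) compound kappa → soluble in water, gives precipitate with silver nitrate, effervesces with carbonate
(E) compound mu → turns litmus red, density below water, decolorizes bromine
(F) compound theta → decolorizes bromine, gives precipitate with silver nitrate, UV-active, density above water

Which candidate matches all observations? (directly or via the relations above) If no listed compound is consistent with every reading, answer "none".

Checking each candidate against the observations:
(A) compound gamma — UV-active NO; gives precipitate with silver nitrate NO; soluble in ether yes; density above water yes; decolorizes bromine NO
(B) compound beta — UV-active yes; gives precipitate with silver nitrate yes; soluble in ether yes; density above water yes; decolorizes bromine NO
(C) compound eta — does not account for decolorizes bromine
(D) compound kappa — UV-active NO; gives precipitate with silver nitrate yes; soluble in ether NO; density above water NO; decolorizes bromine NO
(E) compound mu — UV-active NO; gives precipitate with silver nitrate NO; soluble in ether NO; density above water NO; decolorizes bromine yes
(F) compound theta — does not account for soluble in ether
Every candidate fails on at least one observation.

none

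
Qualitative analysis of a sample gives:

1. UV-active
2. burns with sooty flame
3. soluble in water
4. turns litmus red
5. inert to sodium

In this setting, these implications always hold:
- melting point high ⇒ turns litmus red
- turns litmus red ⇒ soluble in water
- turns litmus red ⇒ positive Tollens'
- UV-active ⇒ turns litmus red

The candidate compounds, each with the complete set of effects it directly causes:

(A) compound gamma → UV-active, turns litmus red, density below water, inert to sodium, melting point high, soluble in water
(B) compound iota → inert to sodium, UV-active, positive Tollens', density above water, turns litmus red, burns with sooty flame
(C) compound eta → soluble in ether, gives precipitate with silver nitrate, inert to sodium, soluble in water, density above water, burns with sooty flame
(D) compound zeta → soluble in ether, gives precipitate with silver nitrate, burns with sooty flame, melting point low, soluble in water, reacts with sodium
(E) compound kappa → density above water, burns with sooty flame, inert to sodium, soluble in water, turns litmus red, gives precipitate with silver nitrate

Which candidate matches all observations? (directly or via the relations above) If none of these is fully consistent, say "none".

B

Per-candidate check:
(A) compound gamma — UV-active ✓; burns with sooty flame ✗; soluble in water ✓; turns litmus red ✓; inert to sodium ✓
(B) compound iota — accounts for every observation (soluble in water through turns litmus red → soluble in water)
(C) compound eta — does not account for UV-active, turns litmus red
(D) compound zeta — fails on UV-active, turns litmus red, inert to sodium (predicts reacts with sodium, not inert to sodium)
(E) compound kappa — does not account for UV-active
Only (B) is consistent with every observation.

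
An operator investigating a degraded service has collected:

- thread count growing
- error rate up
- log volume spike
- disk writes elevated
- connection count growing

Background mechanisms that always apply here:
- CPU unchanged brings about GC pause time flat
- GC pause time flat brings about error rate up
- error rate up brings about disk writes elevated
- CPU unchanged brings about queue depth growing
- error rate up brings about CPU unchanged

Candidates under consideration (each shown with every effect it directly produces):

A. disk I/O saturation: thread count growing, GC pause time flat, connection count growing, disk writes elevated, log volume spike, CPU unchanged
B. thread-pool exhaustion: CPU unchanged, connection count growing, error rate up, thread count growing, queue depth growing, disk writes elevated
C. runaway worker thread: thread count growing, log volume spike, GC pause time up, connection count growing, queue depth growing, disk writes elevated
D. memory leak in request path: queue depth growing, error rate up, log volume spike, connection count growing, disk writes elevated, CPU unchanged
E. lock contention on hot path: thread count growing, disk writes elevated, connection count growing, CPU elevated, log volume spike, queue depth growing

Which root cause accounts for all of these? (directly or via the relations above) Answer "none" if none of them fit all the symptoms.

Testing each hypothesis:
(A) disk I/O saturation — thread count growing match; error rate up match (through GC pause time flat → error rate up); log volume spike match; disk writes elevated match; connection count growing match
(B) thread-pool exhaustion — does not account for log volume spike
(C) runaway worker thread — does not account for error rate up
(D) memory leak in request path — does not account for thread count growing
(E) lock contention on hot path — thread count growing match; error rate up miss; log volume spike match; disk writes elevated match; connection count growing match
(A) alone accounts for all the evidence.

A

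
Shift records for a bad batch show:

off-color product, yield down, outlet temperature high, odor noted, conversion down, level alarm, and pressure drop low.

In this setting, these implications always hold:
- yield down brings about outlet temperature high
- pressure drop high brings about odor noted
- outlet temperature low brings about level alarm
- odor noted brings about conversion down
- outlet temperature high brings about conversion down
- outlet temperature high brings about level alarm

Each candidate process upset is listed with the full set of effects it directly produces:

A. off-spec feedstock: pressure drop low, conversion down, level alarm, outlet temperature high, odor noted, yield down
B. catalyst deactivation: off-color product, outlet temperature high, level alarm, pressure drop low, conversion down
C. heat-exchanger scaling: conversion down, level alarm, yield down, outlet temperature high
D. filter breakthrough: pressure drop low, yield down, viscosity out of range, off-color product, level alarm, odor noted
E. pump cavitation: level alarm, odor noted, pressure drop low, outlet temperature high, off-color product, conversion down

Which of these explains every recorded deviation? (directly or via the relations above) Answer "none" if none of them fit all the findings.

D

Per-candidate check:
(A) off-spec feedstock — off-color product miss; yield down match; outlet temperature high match; odor noted match; conversion down match; level alarm match; pressure drop low match
(B) catalyst deactivation — does not account for yield down, odor noted
(C) heat-exchanger scaling — does not account for off-color product, odor noted, pressure drop low
(D) filter breakthrough — off-color product match; yield down match; outlet temperature high match (by yield down → outlet temperature high); odor noted match; conversion down match (by odor noted → conversion down); level alarm match; pressure drop low match
(E) pump cavitation — does not account for yield down
(D) is the only candidate with no mismatches.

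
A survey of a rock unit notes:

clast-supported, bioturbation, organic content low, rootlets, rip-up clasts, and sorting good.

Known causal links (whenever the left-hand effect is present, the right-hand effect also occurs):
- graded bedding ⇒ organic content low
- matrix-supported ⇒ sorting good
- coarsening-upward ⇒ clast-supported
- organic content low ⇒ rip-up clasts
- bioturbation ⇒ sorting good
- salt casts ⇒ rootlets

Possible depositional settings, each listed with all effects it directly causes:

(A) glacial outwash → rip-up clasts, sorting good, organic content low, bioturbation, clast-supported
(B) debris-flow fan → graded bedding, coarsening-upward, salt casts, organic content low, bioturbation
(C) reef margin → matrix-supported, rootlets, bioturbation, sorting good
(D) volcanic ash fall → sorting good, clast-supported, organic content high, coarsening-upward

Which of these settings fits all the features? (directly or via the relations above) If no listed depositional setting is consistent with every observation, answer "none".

Checking each candidate against the observations:
(A) glacial outwash — does not account for rootlets
(B) debris-flow fan — clast-supported + (via coarsening-upward → clast-supported); bioturbation +; organic content low +; rootlets + (via salt casts → rootlets); rip-up clasts + (via organic content low → rip-up clasts); sorting good + (via bioturbation → sorting good)
(C) reef margin — clast-supported -; bioturbation +; organic content low -; rootlets +; rip-up clasts -; sorting good +
(D) volcanic ash fall — fails on bioturbation, organic content low, rootlets, rip-up clasts (predicts organic content high, not organic content low)
(B) alone accounts for all the evidence.

B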